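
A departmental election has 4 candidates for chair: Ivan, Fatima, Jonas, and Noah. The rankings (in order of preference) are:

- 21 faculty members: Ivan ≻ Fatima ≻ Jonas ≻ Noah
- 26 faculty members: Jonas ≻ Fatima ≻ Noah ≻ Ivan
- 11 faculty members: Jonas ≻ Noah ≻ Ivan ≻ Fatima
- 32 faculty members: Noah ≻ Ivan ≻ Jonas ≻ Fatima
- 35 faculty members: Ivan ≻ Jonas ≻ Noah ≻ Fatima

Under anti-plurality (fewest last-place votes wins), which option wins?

Jonas

Last-place votes: Ivan 26, Fatima 78, Jonas 0, Noah 21.
Jonas is ranked last by the fewest voters, so Jonas wins.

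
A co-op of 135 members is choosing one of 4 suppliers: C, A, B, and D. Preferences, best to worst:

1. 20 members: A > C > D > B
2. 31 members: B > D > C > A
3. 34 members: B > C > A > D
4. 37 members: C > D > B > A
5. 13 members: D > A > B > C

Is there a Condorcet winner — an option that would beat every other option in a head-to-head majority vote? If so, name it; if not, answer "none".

none

Checking pairwise contests:
B beats C 78–57.
C beats A 102–33.
D beats B 70–65.
C beats D 91–44.
Every option loses at least one head-to-head, so there is no Condorcet winner.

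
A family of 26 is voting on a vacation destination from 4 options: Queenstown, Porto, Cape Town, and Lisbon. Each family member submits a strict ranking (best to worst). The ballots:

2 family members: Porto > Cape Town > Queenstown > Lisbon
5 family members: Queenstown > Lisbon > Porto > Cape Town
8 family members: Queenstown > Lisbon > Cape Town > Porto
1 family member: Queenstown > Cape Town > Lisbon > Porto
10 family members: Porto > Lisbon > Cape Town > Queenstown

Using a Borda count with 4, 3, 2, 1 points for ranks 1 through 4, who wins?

Lisbon

Queenstown: 2·2 + 5·4 + 8·4 + 1·4 + 10·1 = 70
Porto: 2·4 + 5·2 + 8·1 + 1·1 + 10·4 = 67
Cape Town: 2·3 + 5·1 + 8·2 + 1·3 + 10·2 = 50
Lisbon: 2·1 + 5·3 + 8·3 + 1·2 + 10·3 = 73
Lisbon has the highest Borda score (73).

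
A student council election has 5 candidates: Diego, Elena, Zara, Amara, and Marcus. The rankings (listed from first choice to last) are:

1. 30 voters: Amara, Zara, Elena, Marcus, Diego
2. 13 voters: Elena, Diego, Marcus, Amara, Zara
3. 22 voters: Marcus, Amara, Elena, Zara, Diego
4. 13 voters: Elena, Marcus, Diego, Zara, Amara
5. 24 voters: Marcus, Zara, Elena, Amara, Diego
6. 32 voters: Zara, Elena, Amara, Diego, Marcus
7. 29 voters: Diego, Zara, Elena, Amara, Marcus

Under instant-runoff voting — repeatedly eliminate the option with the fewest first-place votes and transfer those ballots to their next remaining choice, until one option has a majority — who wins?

Round 1: Diego 29, Elena 26, Zara 32, Amara 30, Marcus 46. Eliminate Elena.
Round 2: Diego 42, Zara 32, Amara 30, Marcus 59. Eliminate Amara.
Round 3: Diego 42, Zara 62, Marcus 59. Eliminate Diego.
Round 4: Zara 91, Marcus 72. Zara has a majority.

Zara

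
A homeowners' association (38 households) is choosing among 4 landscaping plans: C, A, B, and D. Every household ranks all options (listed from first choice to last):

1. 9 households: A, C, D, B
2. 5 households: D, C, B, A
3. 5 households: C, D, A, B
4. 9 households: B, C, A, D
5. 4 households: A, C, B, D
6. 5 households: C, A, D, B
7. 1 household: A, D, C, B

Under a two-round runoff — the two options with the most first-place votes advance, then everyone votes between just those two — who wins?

Round 1 first-place votes: C 10, A 14, B 9, D 5.
A and C advance.
Runoff: A is preferred to C by 14 voters; C by 24.
C wins the runoff.

C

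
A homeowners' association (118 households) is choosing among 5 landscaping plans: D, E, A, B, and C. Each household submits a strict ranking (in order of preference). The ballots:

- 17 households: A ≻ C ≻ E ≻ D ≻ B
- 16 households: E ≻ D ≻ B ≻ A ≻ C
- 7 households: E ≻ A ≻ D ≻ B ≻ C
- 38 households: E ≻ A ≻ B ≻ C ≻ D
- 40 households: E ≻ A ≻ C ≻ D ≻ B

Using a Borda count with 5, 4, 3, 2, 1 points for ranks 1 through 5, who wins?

D: 17·2 + 16·4 + 7·3 + 38·1 + 40·2 = 237
E: 17·3 + 16·5 + 7·5 + 38·5 + 40·5 = 556
A: 17·5 + 16·2 + 7·4 + 38·4 + 40·4 = 457
B: 17·1 + 16·3 + 7·2 + 38·3 + 40·1 = 233
C: 17·4 + 16·1 + 7·1 + 38·2 + 40·3 = 287
E has the highest Borda score (556).

E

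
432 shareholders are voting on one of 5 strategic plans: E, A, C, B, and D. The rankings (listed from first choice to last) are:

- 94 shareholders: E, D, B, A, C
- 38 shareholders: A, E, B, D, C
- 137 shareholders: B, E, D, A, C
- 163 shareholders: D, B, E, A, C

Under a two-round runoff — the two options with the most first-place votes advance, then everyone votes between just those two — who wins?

D

Round 1 first-place votes: E 94, A 38, C 0, B 137, D 163.
D and B advance.
Runoff: D is preferred to B by 257 voters; B by 175.
D wins the runoff.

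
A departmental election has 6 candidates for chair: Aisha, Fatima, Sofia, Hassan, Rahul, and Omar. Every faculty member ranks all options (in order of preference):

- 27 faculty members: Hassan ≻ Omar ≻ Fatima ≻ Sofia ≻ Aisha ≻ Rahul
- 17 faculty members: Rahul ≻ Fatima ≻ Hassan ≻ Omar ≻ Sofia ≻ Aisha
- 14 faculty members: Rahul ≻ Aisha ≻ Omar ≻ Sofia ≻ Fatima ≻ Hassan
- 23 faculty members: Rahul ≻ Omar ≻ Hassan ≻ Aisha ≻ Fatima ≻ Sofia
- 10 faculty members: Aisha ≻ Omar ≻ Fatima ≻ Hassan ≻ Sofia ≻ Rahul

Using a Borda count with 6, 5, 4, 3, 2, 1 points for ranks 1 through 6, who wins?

Omar

Aisha: 27·2 + 17·1 + 14·5 + 23·3 + 10·6 = 270
Fatima: 27·4 + 17·5 + 14·2 + 23·2 + 10·4 = 307
Sofia: 27·3 + 17·2 + 14·3 + 23·1 + 10·2 = 200
Hassan: 27·6 + 17·4 + 14·1 + 23·4 + 10·3 = 366
Rahul: 27·1 + 17·6 + 14·6 + 23·6 + 10·1 = 361
Omar: 27·5 + 17·3 + 14·4 + 23·5 + 10·5 = 407
Omar has the highest Borda score (407).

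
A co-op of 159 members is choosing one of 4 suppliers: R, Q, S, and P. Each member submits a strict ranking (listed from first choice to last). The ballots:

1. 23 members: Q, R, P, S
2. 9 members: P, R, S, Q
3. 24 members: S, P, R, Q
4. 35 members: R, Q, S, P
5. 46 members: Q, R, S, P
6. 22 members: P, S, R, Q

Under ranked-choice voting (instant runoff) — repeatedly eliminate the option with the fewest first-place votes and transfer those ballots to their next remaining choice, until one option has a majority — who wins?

Q

Round 1: R 35, Q 69, S 24, P 31. Eliminate S.
Round 2: R 35, Q 69, P 55. Eliminate R.
Round 3: Q 104, P 55. Q has a majority.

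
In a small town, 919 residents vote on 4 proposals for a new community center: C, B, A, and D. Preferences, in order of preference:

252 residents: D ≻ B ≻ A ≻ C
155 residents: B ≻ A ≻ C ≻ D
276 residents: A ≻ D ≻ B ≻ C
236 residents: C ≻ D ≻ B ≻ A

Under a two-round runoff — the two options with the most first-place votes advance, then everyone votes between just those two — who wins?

Round 1 first-place votes: C 236, B 155, A 276, D 252.
A and D advance.
Runoff: A is preferred to D by 431 voters; D by 488.
D wins the runoff.

D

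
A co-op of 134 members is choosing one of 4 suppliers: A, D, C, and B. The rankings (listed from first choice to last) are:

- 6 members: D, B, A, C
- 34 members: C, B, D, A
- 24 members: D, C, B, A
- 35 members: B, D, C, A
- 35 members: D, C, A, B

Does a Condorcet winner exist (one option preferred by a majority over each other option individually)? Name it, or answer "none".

none

Checking pairwise contests:
D beats A 134–0.
B beats D 69–65.
D beats C 100–34.
C beats B 93–41.
Every option loses at least one head-to-head, so there is no Condorcet winner.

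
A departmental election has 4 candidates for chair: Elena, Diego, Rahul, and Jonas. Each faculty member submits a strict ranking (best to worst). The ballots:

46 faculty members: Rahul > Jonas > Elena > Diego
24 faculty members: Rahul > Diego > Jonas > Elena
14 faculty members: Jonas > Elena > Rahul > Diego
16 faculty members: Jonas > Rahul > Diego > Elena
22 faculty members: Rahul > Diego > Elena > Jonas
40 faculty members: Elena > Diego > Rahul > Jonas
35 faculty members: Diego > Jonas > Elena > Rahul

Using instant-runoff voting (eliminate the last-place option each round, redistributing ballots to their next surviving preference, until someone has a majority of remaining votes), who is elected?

Rahul

Round 1: Elena 40, Diego 35, Rahul 92, Jonas 30. Eliminate Jonas.
Round 2: Elena 54, Diego 35, Rahul 108. Rahul has a majority.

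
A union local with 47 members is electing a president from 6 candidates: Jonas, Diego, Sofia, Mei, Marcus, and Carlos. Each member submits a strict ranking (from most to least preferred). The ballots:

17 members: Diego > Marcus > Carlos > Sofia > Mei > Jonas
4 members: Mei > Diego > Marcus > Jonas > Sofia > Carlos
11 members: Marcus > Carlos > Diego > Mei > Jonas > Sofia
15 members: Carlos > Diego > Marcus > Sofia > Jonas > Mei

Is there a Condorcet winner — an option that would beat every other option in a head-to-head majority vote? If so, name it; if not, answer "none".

none

Checking pairwise contests:
Diego beats Jonas 47–0.
Carlos beats Diego 26–21.
Diego beats Sofia 47–0.
Diego beats Mei 43–4.
Diego beats Marcus 36–11.
Marcus beats Carlos 32–15.
Every option loses at least one head-to-head, so there is no Condorcet winner.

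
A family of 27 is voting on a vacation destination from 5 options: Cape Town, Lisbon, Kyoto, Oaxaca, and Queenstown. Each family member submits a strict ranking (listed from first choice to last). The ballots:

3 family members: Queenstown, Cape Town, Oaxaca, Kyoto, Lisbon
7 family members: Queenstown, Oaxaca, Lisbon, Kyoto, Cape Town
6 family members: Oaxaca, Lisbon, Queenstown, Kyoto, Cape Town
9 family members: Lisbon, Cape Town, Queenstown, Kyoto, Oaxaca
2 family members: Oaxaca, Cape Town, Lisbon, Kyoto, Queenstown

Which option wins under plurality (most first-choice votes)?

Queenstown

First-place votes: Cape Town 0, Lisbon 9, Kyoto 0, Oaxaca 8, Queenstown 10.
Queenstown has the most first-place votes.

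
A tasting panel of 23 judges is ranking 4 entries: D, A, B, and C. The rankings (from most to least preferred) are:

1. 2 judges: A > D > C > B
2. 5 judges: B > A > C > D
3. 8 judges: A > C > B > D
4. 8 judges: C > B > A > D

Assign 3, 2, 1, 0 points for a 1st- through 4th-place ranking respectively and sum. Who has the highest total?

A

D: 2·2 + 5·0 + 8·0 + 8·0 = 4
A: 2·3 + 5·2 + 8·3 + 8·1 = 48
B: 2·0 + 5·3 + 8·1 + 8·2 = 39
C: 2·1 + 5·1 + 8·2 + 8·3 = 47
A has the highest Borda score (48).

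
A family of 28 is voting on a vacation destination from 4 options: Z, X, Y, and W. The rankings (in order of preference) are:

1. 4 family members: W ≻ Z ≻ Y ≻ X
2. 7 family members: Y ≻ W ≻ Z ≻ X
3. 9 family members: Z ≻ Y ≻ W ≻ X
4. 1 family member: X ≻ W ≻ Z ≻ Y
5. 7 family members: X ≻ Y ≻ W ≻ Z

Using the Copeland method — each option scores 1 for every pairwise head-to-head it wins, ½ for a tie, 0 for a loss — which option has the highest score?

Z: beats X; ties Y; loses to W → score 1.5.
X: loses to Z, Y, and W → score 0.
Y: beats X and W; ties Z → score 2.5.
W: beats Z and X; loses to Y → score 2.
Y has the best pairwise record.

Y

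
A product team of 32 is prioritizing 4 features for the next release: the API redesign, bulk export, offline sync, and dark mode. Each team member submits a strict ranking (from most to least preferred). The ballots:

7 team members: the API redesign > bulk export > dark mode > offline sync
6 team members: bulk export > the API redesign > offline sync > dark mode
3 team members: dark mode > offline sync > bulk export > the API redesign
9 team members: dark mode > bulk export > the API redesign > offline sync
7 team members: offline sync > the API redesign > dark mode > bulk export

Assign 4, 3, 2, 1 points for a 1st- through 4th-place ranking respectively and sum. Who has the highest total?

the API redesign: 7·4 + 6·3 + 3·1 + 9·2 + 7·3 = 88
bulk export: 7·3 + 6·4 + 3·2 + 9·3 + 7·1 = 85
offline sync: 7·1 + 6·2 + 3·3 + 9·1 + 7·4 = 65
dark mode: 7·2 + 6·1 + 3·4 + 9·4 + 7·2 = 82
the API redesign has the highest Borda score (88).

the API redesign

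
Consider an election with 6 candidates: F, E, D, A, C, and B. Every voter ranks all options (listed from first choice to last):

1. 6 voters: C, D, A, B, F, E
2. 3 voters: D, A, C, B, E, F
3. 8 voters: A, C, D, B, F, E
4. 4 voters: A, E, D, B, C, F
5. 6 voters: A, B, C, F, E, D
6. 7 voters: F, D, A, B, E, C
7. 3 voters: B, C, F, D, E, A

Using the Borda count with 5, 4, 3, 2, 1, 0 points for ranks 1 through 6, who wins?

A

F: 6·1 + 3·0 + 8·1 + 4·0 + 6·2 + 7·5 + 3·3 = 70
E: 6·0 + 3·1 + 8·0 + 4·4 + 6·1 + 7·1 + 3·1 = 35
D: 6·4 + 3·5 + 8·3 + 4·3 + 6·0 + 7·4 + 3·2 = 109
A: 6·3 + 3·4 + 8·5 + 4·5 + 6·5 + 7·3 + 3·0 = 141
C: 6·5 + 3·3 + 8·4 + 4·1 + 6·3 + 7·0 + 3·4 = 105
B: 6·2 + 3·2 + 8·2 + 4·2 + 6·4 + 7·2 + 3·5 = 95
A has the highest Borda score (141).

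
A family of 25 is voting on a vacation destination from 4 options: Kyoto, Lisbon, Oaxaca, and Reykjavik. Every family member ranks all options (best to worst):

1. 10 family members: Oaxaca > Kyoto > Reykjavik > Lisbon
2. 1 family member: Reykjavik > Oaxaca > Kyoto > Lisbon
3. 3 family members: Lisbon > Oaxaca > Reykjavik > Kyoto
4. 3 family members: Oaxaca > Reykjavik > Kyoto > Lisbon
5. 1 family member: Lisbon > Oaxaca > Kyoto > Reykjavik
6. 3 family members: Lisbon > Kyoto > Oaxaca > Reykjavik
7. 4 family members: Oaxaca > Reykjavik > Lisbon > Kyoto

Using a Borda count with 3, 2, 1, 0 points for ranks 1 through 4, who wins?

Oaxaca

Kyoto: 10·2 + 1·1 + 3·0 + 3·1 + 1·1 + 3·2 + 4·0 = 31
Lisbon: 10·0 + 1·0 + 3·3 + 3·0 + 1·3 + 3·3 + 4·1 = 25
Oaxaca: 10·3 + 1·2 + 3·2 + 3·3 + 1·2 + 3·1 + 4·3 = 64
Reykjavik: 10·1 + 1·3 + 3·1 + 3·2 + 1·0 + 3·0 + 4·2 = 30
Oaxaca has the highest Borda score (64).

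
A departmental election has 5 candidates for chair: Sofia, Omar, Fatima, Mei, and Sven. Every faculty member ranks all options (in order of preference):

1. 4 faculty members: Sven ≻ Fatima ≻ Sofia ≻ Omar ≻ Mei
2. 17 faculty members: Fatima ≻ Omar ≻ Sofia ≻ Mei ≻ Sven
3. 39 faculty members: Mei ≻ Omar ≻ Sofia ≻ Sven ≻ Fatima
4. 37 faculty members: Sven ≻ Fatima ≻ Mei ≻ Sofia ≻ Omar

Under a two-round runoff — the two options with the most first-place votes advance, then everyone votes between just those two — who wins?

Round 1 first-place votes: Sofia 0, Omar 0, Fatima 17, Mei 39, Sven 41.
Sven and Mei advance.
Runoff: Sven is preferred to Mei by 41 voters; Mei by 56.
Mei wins the runoff.

Mei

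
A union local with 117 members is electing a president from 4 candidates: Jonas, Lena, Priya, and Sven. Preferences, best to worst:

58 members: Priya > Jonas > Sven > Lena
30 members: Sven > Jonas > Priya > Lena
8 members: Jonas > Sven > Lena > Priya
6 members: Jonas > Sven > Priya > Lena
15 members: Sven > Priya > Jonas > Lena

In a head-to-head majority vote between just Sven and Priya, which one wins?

Sven

Voters preferring Sven to Priya: 59; preferring Priya to Sven: 58.
Sven wins the head-to-head.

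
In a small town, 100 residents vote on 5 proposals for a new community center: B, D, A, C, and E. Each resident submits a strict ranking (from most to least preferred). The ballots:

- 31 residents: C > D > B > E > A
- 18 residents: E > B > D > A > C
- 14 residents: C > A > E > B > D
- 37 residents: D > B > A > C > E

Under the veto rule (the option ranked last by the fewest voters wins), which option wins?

B

Last-place votes: B 0, D 14, A 31, C 18, E 37.
B is ranked last by the fewest voters, so B wins.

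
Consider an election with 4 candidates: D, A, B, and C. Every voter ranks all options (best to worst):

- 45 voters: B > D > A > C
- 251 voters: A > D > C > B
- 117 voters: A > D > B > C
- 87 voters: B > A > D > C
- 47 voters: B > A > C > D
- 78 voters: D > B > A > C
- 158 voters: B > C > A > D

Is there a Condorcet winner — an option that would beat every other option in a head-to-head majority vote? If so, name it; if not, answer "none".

none

Checking pairwise contests:
A beats D 660–123.
B beats A 415–368.
D beats B 446–337.
D beats C 578–205.
Every option loses at least one head-to-head, so there is no Condorcet winner.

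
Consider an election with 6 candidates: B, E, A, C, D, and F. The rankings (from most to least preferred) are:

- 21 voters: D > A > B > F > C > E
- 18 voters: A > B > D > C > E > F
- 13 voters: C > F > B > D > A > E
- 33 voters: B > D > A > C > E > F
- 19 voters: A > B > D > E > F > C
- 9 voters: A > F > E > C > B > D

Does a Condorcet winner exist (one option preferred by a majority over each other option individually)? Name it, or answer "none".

none

Checking pairwise contests:
A beats B 67–46.
B beats E 104–9.
D beats A 67–46.
B beats C 91–22.
B beats D 92–21.
B beats F 91–22.
Every option loses at least one head-to-head, so there is no Condorcet winner.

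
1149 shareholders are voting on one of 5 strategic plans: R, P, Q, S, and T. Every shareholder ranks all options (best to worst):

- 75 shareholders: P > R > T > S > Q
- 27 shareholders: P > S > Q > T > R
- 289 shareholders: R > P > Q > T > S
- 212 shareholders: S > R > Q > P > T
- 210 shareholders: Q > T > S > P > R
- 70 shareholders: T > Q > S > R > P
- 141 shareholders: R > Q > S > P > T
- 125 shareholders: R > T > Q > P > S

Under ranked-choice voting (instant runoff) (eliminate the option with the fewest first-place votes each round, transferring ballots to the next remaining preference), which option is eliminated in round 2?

P

Round 1: R 555, P 102, Q 210, S 212, T 70. Eliminate T.
Round 2: R 555, P 102, Q 280, S 212. Eliminate P.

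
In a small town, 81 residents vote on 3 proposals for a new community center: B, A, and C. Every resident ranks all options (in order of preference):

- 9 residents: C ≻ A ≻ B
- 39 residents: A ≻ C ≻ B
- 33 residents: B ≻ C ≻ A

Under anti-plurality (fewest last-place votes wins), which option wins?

C

Last-place votes: B 48, A 33, C 0.
C is ranked last by the fewest voters, so C wins.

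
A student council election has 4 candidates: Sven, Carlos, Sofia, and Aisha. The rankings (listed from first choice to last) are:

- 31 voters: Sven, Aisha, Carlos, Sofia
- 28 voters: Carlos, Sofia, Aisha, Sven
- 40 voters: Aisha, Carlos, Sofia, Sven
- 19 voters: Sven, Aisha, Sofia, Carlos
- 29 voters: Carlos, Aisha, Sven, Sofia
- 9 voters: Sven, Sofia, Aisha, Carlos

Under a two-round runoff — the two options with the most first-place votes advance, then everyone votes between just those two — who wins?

Carlos

Round 1 first-place votes: Sven 59, Carlos 57, Sofia 0, Aisha 40.
Sven and Carlos advance.
Runoff: Sven is preferred to Carlos by 59 voters; Carlos by 97.
Carlos wins the runoff.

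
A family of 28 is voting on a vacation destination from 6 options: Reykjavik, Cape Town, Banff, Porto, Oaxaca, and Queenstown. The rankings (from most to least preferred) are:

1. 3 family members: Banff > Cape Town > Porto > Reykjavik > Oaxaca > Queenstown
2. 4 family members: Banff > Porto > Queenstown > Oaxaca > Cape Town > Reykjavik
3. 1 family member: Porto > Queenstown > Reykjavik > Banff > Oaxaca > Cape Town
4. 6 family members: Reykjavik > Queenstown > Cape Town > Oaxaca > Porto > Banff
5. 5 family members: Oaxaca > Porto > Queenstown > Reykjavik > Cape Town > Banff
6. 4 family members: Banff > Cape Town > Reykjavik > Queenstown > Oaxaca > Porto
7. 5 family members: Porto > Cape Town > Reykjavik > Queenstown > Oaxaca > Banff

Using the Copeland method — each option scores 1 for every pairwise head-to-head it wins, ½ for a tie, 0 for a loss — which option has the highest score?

Reykjavik: beats Banff, Oaxaca, and Queenstown; loses to Cape Town and Porto → score 3.
Cape Town: beats Reykjavik, Banff, and Oaxaca; loses to Porto and Queenstown → score 3.
Banff: loses to Reykjavik, Cape Town, Porto, Oaxaca, and Queenstown → score 0.
Porto: beats Reykjavik, Cape Town, Banff, and Queenstown; loses to Oaxaca → score 4.
Oaxaca: beats Banff and Porto; loses to Reykjavik, Cape Town, and Queenstown → score 2.
Queenstown: beats Cape Town, Banff, and Oaxaca; loses to Reykjavik and Porto → score 3.
Porto has the best pairwise record.

Porto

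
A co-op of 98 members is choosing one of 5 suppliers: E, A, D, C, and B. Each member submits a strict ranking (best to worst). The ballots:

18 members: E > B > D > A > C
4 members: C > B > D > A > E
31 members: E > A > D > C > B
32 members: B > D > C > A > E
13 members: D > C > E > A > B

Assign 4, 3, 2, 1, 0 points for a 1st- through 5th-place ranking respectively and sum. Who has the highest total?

E: 18·4 + 4·0 + 31·4 + 32·0 + 13·2 = 222
A: 18·1 + 4·1 + 31·3 + 32·1 + 13·1 = 160
D: 18·2 + 4·2 + 31·2 + 32·3 + 13·4 = 254
C: 18·0 + 4·4 + 31·1 + 32·2 + 13·3 = 150
B: 18·3 + 4·3 + 31·0 + 32·4 + 13·0 = 194
D has the highest Borda score (254).

D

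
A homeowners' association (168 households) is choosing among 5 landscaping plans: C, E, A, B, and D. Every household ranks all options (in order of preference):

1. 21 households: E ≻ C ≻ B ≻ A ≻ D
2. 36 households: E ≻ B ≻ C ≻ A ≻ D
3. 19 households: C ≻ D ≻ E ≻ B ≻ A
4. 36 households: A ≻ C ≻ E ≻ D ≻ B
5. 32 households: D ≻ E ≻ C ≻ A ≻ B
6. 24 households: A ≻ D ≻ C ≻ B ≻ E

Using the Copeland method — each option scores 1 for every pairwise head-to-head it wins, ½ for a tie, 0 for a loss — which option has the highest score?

C: beats A, B, and D; loses to E → score 3.
E: beats C, A, B, and D → score 4.
A: beats B and D; loses to C and E → score 2.
B: loses to C, E, A, and D → score 0.
D: beats B; loses to C, E, and A → score 1.
E has the best pairwise record.

E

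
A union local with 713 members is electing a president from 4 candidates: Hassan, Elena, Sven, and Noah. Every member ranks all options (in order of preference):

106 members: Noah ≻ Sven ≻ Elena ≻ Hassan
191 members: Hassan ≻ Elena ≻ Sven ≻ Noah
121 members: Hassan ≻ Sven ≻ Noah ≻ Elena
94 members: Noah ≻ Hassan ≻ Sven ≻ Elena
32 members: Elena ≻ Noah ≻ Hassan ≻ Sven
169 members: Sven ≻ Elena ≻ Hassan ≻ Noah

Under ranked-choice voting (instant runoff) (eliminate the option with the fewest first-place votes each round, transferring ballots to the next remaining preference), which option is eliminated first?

Round 1: Hassan 312, Elena 32, Sven 169, Noah 200. Eliminate Elena.

Elena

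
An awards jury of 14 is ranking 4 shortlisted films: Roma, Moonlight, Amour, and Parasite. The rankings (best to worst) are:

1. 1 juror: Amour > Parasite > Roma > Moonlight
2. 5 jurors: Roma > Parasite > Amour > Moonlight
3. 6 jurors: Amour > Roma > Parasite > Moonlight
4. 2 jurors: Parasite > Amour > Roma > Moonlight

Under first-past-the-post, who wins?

Amour

First-place votes: Roma 5, Moonlight 0, Amour 7, Parasite 2.
Amour has the most first-place votes.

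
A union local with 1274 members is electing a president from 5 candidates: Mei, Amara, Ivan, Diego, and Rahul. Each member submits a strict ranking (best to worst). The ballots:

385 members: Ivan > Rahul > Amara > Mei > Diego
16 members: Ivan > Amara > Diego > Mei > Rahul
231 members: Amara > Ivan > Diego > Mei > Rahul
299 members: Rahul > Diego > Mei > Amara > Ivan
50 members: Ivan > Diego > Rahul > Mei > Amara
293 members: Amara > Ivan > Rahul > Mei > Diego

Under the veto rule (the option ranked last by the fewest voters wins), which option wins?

Mei

Last-place votes: Mei 0, Amara 50, Ivan 299, Diego 678, Rahul 247.
Mei is ranked last by the fewest voters, so Mei wins.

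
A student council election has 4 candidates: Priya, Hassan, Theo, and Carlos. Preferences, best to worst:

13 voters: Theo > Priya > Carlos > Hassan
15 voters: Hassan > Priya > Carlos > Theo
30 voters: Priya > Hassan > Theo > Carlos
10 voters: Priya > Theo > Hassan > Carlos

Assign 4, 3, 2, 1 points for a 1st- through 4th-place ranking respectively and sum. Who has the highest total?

Priya

Priya: 13·3 + 15·3 + 30·4 + 10·4 = 244
Hassan: 13·1 + 15·4 + 30·3 + 10·2 = 183
Theo: 13·4 + 15·1 + 30·2 + 10·3 = 157
Carlos: 13·2 + 15·2 + 30·1 + 10·1 = 96
Priya has the highest Borda score (244).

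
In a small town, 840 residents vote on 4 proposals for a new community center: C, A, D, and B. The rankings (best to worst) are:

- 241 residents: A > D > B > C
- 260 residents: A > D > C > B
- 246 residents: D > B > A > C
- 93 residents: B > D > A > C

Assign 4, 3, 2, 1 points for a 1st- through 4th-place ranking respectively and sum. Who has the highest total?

D

C: 241·1 + 260·2 + 246·1 + 93·1 = 1100
A: 241·4 + 260·4 + 246·2 + 93·2 = 2682
D: 241·3 + 260·3 + 246·4 + 93·3 = 2766
B: 241·2 + 260·1 + 246·3 + 93·4 = 1852
D has the highest Borda score (2766).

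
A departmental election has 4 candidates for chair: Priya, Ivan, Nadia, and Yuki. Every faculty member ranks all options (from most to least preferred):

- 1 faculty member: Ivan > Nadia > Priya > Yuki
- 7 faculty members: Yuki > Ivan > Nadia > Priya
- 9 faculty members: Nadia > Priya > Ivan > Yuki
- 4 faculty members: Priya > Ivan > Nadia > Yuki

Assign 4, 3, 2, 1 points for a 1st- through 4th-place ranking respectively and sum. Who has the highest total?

Priya: 1·2 + 7·1 + 9·3 + 4·4 = 52
Ivan: 1·4 + 7·3 + 9·2 + 4·3 = 55
Nadia: 1·3 + 7·2 + 9·4 + 4·2 = 61
Yuki: 1·1 + 7·4 + 9·1 + 4·1 = 42
Nadia has the highest Borda score (61).

Nadia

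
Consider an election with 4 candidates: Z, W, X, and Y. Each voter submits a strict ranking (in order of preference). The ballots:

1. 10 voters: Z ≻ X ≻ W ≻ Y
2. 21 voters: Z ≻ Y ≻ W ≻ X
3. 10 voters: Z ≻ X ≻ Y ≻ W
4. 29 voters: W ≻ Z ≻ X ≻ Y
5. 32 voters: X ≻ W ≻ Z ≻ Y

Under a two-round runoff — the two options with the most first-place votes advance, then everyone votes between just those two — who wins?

Z

Round 1 first-place votes: Z 41, W 29, X 32, Y 0.
Z and X advance.
Runoff: Z is preferred to X by 70 voters; X by 32.
Z wins the runoff.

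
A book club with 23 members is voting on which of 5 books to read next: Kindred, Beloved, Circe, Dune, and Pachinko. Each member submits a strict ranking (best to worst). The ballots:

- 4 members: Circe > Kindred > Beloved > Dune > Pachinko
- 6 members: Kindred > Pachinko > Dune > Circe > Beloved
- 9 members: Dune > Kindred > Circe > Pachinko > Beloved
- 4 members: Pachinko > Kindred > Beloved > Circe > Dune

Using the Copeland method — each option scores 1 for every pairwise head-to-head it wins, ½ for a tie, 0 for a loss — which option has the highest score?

Kindred: beats Beloved, Circe, Dune, and Pachinko → score 4.
Beloved: loses to Kindred, Circe, Dune, and Pachinko → score 0.
Circe: beats Beloved and Pachinko; loses to Kindred and Dune → score 2.
Dune: beats Beloved, Circe, and Pachinko; loses to Kindred → score 3.
Pachinko: beats Beloved; loses to Kindred, Circe, and Dune → score 1.
Kindred has the best pairwise record.

Kindred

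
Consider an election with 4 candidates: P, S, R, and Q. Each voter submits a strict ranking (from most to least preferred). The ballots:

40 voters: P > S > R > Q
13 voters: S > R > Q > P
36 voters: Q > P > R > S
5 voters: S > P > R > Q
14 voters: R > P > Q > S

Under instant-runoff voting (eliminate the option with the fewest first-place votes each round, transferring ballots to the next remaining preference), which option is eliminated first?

Round 1: P 40, S 18, R 14, Q 36. Eliminate R.

R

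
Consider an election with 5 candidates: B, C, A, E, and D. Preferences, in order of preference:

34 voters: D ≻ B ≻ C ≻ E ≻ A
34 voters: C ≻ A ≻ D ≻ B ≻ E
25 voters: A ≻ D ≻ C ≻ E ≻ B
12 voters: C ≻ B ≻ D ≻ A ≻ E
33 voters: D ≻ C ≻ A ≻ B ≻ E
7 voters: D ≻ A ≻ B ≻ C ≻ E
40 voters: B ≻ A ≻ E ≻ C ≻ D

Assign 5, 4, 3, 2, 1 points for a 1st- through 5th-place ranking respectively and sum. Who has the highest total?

D

B: 34·4 + 34·2 + 25·1 + 12·4 + 33·2 + 7·3 + 40·5 = 564
C: 34·3 + 34·5 + 25·3 + 12·5 + 33·4 + 7·2 + 40·2 = 633
A: 34·1 + 34·4 + 25·5 + 12·2 + 33·3 + 7·4 + 40·4 = 606
E: 34·2 + 34·1 + 25·2 + 12·1 + 33·1 + 7·1 + 40·3 = 324
D: 34·5 + 34·3 + 25·4 + 12·3 + 33·5 + 7·5 + 40·1 = 648
D has the highest Borda score (648).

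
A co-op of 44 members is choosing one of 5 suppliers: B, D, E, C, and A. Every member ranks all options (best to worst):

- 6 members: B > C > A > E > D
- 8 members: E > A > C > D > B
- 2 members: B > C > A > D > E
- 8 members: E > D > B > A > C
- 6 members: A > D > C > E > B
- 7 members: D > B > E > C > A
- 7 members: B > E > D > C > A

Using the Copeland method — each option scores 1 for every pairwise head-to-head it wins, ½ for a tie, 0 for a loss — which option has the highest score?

E

B: beats C and A; ties E; loses to D → score 2.5.
D: beats B and C; ties A; loses to E → score 2.5.
E: beats D, C, and A; ties B → score 3.5.
C: ties A; loses to B, D, and E → score 0.5.
A: ties D and C; loses to B and E → score 1.
E has the best pairwise record.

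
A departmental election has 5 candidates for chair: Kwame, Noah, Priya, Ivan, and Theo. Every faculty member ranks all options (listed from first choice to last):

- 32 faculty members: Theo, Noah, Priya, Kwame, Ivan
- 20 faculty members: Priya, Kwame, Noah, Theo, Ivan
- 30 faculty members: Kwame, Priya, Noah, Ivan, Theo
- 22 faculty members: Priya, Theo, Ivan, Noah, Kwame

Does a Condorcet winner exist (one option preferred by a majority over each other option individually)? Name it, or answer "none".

Priya

Priya vs Kwame: 74–30 for Priya.
Priya vs Noah: 72–32 for Priya.
Priya vs Ivan: 104–0 for Priya.
Priya vs Theo: 72–32 for Priya.
Priya beats every other option head-to-head.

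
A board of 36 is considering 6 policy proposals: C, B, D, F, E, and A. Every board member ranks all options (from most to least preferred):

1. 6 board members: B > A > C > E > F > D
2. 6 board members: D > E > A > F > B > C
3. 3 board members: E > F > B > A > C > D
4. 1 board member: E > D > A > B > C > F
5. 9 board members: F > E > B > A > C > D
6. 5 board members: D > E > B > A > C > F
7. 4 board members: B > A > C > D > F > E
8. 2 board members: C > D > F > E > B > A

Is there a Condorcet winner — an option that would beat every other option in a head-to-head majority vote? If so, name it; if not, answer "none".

E vs C: 24–12 for E.
E vs B: 26–10 for E.
E vs D: 19–17 for E.
E vs F: 21–15 for E.
E vs A: 26–10 for E.
E beats every other option head-to-head.

E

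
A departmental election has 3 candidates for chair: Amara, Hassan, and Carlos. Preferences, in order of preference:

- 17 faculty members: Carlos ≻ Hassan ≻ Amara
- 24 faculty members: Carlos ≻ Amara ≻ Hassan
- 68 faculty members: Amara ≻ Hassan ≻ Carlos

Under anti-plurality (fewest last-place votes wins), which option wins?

Last-place votes: Amara 17, Hassan 24, Carlos 68.
Amara is ranked last by the fewest voters, so Amara wins.

Amara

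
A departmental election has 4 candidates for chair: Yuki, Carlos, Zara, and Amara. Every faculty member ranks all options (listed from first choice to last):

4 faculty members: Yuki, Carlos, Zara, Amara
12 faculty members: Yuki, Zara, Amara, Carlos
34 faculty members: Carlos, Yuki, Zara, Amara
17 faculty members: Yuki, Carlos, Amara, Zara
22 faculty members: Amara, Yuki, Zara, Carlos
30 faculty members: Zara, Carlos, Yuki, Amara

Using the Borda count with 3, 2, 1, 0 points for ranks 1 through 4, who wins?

Yuki

Yuki: 4·3 + 12·3 + 34·2 + 17·3 + 22·2 + 30·1 = 241
Carlos: 4·2 + 12·0 + 34·3 + 17·2 + 22·0 + 30·2 = 204
Zara: 4·1 + 12·2 + 34·1 + 17·0 + 22·1 + 30·3 = 174
Amara: 4·0 + 12·1 + 34·0 + 17·1 + 22·3 + 30·0 = 95
Yuki has the highest Borda score (241).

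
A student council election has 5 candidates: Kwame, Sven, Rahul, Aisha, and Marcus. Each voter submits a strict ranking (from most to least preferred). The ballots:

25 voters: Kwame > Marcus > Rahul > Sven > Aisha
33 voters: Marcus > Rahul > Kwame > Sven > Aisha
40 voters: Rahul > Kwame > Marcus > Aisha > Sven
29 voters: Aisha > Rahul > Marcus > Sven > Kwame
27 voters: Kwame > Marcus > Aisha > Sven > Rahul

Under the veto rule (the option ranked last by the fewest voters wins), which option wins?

Last-place votes: Kwame 29, Sven 40, Rahul 27, Aisha 58, Marcus 0.
Marcus is ranked last by the fewest voters, so Marcus wins.

Marcus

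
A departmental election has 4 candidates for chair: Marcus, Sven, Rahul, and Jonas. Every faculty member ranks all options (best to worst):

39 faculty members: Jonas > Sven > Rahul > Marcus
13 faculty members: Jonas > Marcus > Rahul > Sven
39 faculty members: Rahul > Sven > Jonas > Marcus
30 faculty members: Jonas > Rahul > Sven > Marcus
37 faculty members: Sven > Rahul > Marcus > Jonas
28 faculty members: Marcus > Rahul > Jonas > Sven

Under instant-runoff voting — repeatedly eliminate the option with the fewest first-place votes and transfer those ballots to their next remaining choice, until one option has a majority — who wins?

Rahul

Round 1: Marcus 28, Sven 37, Rahul 39, Jonas 82. Eliminate Marcus.
Round 2: Sven 37, Rahul 67, Jonas 82. Eliminate Sven.
Round 3: Rahul 104, Jonas 82. Rahul has a majority.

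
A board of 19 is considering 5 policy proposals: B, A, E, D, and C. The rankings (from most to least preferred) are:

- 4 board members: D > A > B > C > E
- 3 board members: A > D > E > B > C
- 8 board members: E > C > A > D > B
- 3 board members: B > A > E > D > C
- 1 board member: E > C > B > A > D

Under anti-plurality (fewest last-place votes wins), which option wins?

A

Last-place votes: B 8, A 0, E 4, D 1, C 6.
A is ranked last by the fewest voters, so A wins.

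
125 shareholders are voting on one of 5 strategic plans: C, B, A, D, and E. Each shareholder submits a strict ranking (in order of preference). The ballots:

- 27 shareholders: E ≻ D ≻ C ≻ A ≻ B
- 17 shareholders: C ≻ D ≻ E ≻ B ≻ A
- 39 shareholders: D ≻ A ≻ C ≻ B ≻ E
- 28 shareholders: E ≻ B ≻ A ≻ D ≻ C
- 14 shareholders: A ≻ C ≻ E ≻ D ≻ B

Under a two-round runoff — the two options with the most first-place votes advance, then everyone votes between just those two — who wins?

E

Round 1 first-place votes: C 17, B 0, A 14, D 39, E 55.
E and D advance.
Runoff: E is preferred to D by 69 voters; D by 56.
E wins the runoff.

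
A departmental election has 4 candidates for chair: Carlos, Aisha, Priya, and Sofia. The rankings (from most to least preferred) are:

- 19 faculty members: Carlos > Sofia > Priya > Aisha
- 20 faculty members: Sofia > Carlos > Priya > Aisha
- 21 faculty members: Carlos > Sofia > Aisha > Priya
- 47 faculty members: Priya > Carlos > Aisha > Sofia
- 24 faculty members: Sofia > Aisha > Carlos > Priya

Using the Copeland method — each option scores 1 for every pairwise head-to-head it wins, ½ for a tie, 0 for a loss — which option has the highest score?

Carlos

Carlos: beats Aisha, Priya, and Sofia → score 3.
Aisha: loses to Carlos, Priya, and Sofia → score 0.
Priya: beats Aisha; loses to Carlos and Sofia → score 1.
Sofia: beats Aisha and Priya; loses to Carlos → score 2.
Carlos has the best pairwise record.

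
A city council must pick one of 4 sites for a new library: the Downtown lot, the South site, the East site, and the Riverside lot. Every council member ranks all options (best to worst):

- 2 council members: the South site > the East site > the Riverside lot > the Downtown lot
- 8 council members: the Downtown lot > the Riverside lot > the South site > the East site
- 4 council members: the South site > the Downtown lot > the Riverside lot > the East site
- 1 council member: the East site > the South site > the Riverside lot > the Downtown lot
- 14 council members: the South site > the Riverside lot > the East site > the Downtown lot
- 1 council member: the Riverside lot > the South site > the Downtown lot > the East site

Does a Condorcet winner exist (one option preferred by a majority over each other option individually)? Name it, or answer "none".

the South site

the South site vs the Downtown lot: 22–8 for the South site.
the South site vs the East site: 29–1 for the South site.
the South site vs the Riverside lot: 21–9 for the South site.
the South site beats every other option head-to-head.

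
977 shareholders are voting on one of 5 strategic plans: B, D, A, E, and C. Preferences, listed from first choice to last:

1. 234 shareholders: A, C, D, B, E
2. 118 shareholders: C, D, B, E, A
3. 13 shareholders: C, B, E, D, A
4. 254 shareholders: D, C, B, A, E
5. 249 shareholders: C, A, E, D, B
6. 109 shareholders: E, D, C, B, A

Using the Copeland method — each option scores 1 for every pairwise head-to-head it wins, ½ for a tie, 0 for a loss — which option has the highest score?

B: beats A and E; loses to D and C → score 2.
D: beats B, A, and E; loses to C → score 3.
A: beats E; loses to B, D, and C → score 1.
E: loses to B, D, A, and C → score 0.
C: beats B, D, A, and E → score 4.
C has the best pairwise record.

C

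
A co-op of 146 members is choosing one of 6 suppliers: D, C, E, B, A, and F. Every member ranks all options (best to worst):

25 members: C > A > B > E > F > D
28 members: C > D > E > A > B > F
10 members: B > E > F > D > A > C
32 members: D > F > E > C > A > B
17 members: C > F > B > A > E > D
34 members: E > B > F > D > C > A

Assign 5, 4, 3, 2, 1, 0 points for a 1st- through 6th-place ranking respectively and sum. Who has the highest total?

E

D: 25·0 + 28·4 + 10·2 + 32·5 + 17·0 + 34·2 = 360
C: 25·5 + 28·5 + 10·0 + 32·2 + 17·5 + 34·1 = 448
E: 25·2 + 28·3 + 10·4 + 32·3 + 17·1 + 34·5 = 457
B: 25·3 + 28·1 + 10·5 + 32·0 + 17·3 + 34·4 = 340
A: 25·4 + 28·2 + 10·1 + 32·1 + 17·2 + 34·0 = 232
F: 25·1 + 28·0 + 10·3 + 32·4 + 17·4 + 34·3 = 353
E has the highest Borda score (457).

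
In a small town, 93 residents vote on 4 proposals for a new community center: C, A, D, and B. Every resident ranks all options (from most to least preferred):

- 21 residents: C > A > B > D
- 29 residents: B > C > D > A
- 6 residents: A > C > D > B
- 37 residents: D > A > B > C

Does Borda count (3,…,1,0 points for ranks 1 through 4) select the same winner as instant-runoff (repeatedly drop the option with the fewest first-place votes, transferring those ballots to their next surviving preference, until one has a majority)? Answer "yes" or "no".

no

Borda — scores: C 133, A 134, D 146, B 145. Winner: D.
Instant-runoff — R1 C 21, A 6, D 37, B 29 (A out); R2 C 27, D 37, B 29 (C out); R3 D 43, B 50 (B winner). Winner: B.
The two methods disagree.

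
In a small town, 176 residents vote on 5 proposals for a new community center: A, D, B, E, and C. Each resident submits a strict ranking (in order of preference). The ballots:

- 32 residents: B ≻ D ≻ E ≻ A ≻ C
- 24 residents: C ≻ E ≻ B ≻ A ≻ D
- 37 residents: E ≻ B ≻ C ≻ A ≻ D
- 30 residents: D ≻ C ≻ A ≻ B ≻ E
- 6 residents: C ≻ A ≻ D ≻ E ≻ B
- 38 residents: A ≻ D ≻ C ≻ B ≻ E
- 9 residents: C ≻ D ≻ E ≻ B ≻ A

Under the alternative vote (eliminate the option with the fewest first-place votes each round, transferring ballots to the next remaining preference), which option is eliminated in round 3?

A

Round 1: A 38, D 30, B 32, E 37, C 39. Eliminate D.
Round 2: A 38, B 32, E 37, C 69. Eliminate B.
Round 3: A 38, E 69, C 69. Eliminate A.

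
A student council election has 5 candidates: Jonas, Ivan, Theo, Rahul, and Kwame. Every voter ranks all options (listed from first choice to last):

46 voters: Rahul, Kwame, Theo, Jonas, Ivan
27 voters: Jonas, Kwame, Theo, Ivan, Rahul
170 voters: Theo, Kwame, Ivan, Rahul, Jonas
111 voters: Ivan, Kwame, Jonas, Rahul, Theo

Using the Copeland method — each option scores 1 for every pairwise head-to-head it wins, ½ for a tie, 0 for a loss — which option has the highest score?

Kwame

Jonas: loses to Ivan, Theo, Rahul, and Kwame → score 0.
Ivan: beats Jonas and Rahul; loses to Theo and Kwame → score 2.
Theo: beats Jonas, Ivan, and Rahul; loses to Kwame → score 3.
Rahul: beats Jonas; loses to Ivan, Theo, and Kwame → score 1.
Kwame: beats Jonas, Ivan, Theo, and Rahul → score 4.
Kwame has the best pairwise record.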